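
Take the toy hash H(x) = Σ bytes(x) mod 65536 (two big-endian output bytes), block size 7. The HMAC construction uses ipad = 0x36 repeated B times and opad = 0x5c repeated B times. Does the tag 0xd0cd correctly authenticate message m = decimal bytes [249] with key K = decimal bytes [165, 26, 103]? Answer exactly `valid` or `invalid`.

Key decimal bytes [165, 26, 103] = a5 1a 67 is 3 bytes ≤ B = 7; zero-pad to 7 bytes: K' = a5 1a 67 00 00 00 00.
K' ⊕ ipad = 93 2c 51 36 36 36 36; K' ⊕ opad = f9 46 3b 5c 5c 5c 5c.
Inner hash: sum = 147+44+81+54+54+54+54+249 = 737 → 02 e1.
Outer hash (recomputed tag): sum = 249+70+59+92+92+92+92+2+225 = 973 → 03 cd.
Recomputed tag = 03cd; claimed = d0cd → mismatch.

invalid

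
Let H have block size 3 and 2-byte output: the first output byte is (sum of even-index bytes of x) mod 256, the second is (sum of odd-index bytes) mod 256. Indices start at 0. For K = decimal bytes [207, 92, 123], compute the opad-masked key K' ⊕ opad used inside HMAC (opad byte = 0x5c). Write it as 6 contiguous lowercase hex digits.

Key decimal bytes [207, 92, 123] = cf 5c 7b is exactly B = 3 bytes: K' = cf 5c 7b.
XOR each byte with 0x5c: cf⊕5c=93, 5c⊕5c=00, 7b⊕5c=27.

930027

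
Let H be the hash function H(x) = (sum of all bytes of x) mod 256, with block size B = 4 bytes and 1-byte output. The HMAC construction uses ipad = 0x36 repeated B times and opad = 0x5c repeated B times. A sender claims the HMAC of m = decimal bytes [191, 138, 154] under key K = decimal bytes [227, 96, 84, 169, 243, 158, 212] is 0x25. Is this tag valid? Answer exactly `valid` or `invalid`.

valid

Key decimal bytes [227, 96, 84, 169, 243, 158, 212] = e3 60 54 a9 f3 9e d4 is 7 bytes > B = 4, so hash it first: H(key) = a5, then zero-pad to 4 bytes: K' = a5 00 00 00.
K' ⊕ ipad = 93 36 36 36; K' ⊕ opad = f9 5c 5c 5c.
Inner hash: sum = 147+54+54+54+191+138+154 = 792; mod 256 = 24 → 18.
Outer hash (recomputed tag): sum = 249+92+92+92+24 = 549; mod 256 = 37 → 25.
Recomputed tag = 25; claimed = 25 → match.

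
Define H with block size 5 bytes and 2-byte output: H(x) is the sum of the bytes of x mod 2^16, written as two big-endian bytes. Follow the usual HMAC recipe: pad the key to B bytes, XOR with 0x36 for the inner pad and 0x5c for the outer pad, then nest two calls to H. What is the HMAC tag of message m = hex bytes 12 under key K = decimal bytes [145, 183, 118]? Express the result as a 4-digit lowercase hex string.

Key decimal bytes [145, 183, 118] = 91 b7 76 is 3 bytes ≤ B = 5; zero-pad to 5 bytes: K' = 91 b7 76 00 00.
K' ⊕ ipad = a7 81 40 36 36.  K' ⊕ opad = cd eb 2a 5c 5c.
Inner input = (K'⊕ipad) ∥ m = a7 81 40 36 36 ∥ 12.
Inner hash: sum = 167+129+64+54+54+18 = 486 → 01 e6.
Outer input = (K'⊕opad) ∥ inner = cd eb 2a 5c 5c ∥ 01 e6.
Outer hash (tag): sum = 205+235+42+92+92+1+230 = 897 → 03 81.

0381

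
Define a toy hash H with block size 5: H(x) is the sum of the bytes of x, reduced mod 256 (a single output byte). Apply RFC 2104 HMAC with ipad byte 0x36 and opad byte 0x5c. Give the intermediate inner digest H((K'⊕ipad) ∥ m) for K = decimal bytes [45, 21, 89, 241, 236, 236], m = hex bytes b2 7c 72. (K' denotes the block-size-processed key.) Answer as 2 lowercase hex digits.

Key decimal bytes [45, 21, 89, 241, 236, 236] = 2d 15 59 f1 ec ec is 6 bytes > B = 5, so hash it first: H(key) = 64, then zero-pad to 5 bytes: K' = 64 00 00 00 00.
K' ⊕ ipad = 52 36 36 36 36.
Inner input = 52 36 36 36 36 ∥ b2 7c 72.
Inner hash: sum = 82+54+54+54+54+178+124+114 = 714; mod 256 = 202 → ca.

ca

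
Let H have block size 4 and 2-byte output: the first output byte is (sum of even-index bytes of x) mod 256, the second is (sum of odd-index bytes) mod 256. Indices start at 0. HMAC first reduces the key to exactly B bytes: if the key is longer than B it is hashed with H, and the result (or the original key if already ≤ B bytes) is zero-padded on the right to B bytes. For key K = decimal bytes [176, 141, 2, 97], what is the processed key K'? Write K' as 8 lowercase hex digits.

Key decimal bytes [176, 141, 2, 97] = b0 8d 02 61 is exactly B = 4 bytes: K' = b0 8d 02 61.

b08d0261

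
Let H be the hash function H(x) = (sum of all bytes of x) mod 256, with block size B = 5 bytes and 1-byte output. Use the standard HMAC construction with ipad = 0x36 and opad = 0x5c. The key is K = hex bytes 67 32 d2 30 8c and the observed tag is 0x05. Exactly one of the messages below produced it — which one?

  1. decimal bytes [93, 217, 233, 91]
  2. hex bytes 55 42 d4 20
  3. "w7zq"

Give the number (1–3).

Key hex bytes 67 32 d2 30 8c is exactly B = 5 bytes: K' = 67 32 d2 30 8c.
K' ⊕ ipad = 51 04 e4 06 ba; K' ⊕ opad = 3b 6e 8e 6c d0.
m1: inner = H(51 04 e4 06 ba 5d d9 e9 5b) = 73; tag = H(3b 6e 8e 6c d0 73) = e6
m2: inner = H(51 04 e4 06 ba 55 42 d4 20) = 84; tag = H(3b 6e 8e 6c d0 84) = f7
m3: inner = H(51 04 e4 06 ba 77 37 7a 71) = 92; tag = H(3b 6e 8e 6c d0 92) = 05 ← matches

3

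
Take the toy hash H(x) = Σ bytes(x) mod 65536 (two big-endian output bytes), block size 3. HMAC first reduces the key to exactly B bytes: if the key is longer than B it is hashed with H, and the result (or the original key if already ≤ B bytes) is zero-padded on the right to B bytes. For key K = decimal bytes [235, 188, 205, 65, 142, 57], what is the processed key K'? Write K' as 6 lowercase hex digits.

|K| = 6 > B = 3, so first hash the key.
H(K): sum = 235+188+205+65+142+57 = 892 → 03 7c.
Zero-pad H(K) = 03 7c to 3 bytes: K' = 03 7c 00.

037c00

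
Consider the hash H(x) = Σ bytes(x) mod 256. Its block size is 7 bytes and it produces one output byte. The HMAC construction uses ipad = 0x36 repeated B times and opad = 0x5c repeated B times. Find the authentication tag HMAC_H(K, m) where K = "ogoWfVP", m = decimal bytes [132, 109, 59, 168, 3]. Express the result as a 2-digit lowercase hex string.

4d

Key "ogoWfVP" = 6f 67 6f 57 66 56 50 is exactly B = 7 bytes: K' = 6f 67 6f 57 66 56 50.
K' ⊕ ipad = 59 51 59 61 50 60 66.  K' ⊕ opad = 33 3b 33 0b 3a 0a 0c.
Inner input = (K'⊕ipad) ∥ m = 59 51 59 61 50 60 66 ∥ 84 6d 3b a8 03.
Inner hash: sum = 89+81+89+97+80+96+102+132+109+59+168+3 = 1105; mod 256 = 81 → 51.
Outer input = (K'⊕opad) ∥ inner = 33 3b 33 0b 3a 0a 0c ∥ 51.
Outer hash (tag): sum = 51+59+51+11+58+10+12+81 = 333; mod 256 = 77 → 4d.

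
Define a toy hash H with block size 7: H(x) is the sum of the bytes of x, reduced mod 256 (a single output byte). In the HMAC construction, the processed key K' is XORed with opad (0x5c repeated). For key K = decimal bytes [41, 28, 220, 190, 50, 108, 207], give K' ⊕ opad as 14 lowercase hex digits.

Key decimal bytes [41, 28, 220, 190, 50, 108, 207] = 29 1c dc be 32 6c cf is exactly B = 7 bytes: K' = 29 1c dc be 32 6c cf.
XOR each byte with 0x5c: 29⊕5c=75, 1c⊕5c=40, dc⊕5c=80, be⊕5c=e2, 32⊕5c=6e, 6c⊕5c=30, cf⊕5c=93.

754080e26e3093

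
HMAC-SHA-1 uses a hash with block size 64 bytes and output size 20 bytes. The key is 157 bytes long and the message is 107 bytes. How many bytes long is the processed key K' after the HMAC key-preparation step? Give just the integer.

Key is 157 > 64 bytes, so it is hashed to 20 bytes then zero-padded to 64: |K'| = 64.

64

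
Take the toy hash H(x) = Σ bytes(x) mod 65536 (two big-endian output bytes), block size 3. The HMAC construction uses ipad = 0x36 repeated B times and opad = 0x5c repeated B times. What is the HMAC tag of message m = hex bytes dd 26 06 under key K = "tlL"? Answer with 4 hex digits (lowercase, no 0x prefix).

Key "tlL" = 74 6c 4c is exactly B = 3 bytes: K' = 74 6c 4c.
K' ⊕ ipad = 42 5a 7a.  K' ⊕ opad = 28 30 10.
Inner input = (K'⊕ipad) ∥ m = 42 5a 7a ∥ dd 26 06.
Inner hash: sum = 66+90+122+221+38+6 = 543 → 02 1f.
Outer input = (K'⊕opad) ∥ inner = 28 30 10 ∥ 02 1f.
Outer hash (tag): sum = 40+48+16+2+31 = 137 → 00 89.

0089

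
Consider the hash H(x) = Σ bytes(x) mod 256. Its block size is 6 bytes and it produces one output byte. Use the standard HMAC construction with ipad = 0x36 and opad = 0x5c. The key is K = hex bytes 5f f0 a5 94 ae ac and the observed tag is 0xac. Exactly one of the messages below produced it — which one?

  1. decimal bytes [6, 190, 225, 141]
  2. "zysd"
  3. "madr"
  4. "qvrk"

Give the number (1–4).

4

Key hex bytes 5f f0 a5 94 ae ac is exactly B = 6 bytes: K' = 5f f0 a5 94 ae ac.
K' ⊕ ipad = 69 c6 93 a2 98 9a; K' ⊕ opad = 03 ac f9 c8 f2 f0.
m1: inner = H(69 c6 93 a2 98 9a 06 be e1 8d) = c8; tag = H(03 ac f9 c8 f2 f0 c8) = 1a
m2: inner = H(69 c6 93 a2 98 9a 7a 79 73 64) = 60; tag = H(03 ac f9 c8 f2 f0 60) = b2
m3: inner = H(69 c6 93 a2 98 9a 6d 61 64 72) = 3a; tag = H(03 ac f9 c8 f2 f0 3a) = 8c
m4: inner = H(69 c6 93 a2 98 9a 71 76 72 6b) = 5a; tag = H(03 ac f9 c8 f2 f0 5a) = ac ← matches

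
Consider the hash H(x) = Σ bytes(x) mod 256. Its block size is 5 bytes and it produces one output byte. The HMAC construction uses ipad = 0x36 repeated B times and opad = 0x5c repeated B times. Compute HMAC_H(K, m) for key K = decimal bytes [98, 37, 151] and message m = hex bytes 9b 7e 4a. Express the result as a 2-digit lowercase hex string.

11

Key decimal bytes [98, 37, 151] = 62 25 97 is 3 bytes ≤ B = 5; zero-pad to 5 bytes: K' = 62 25 97 00 00.
K' ⊕ ipad = 54 13 a1 36 36.  K' ⊕ opad = 3e 79 cb 5c 5c.
Inner input = (K'⊕ipad) ∥ m = 54 13 a1 36 36 ∥ 9b 7e 4a.
Inner hash: sum = 84+19+161+54+54+155+126+74 = 727; mod 256 = 215 → d7.
Outer input = (K'⊕opad) ∥ inner = 3e 79 cb 5c 5c ∥ d7.
Outer hash (tag): sum = 62+121+203+92+92+215 = 785; mod 256 = 17 → 11.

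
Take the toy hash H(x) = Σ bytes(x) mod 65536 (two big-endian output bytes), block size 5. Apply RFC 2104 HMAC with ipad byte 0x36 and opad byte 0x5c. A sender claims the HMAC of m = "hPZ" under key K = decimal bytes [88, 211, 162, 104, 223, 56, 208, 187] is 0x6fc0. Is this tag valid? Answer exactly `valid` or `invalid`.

invalid

Key decimal bytes [88, 211, 162, 104, 223, 56, 208, 187] = 58 d3 a2 68 df 38 d0 bb is 8 bytes > B = 5, so hash it first: H(key) = 04 d7, then zero-pad to 5 bytes: K' = 04 d7 00 00 00.
K' ⊕ ipad = 32 e1 36 36 36; K' ⊕ opad = 58 8b 5c 5c 5c.
Inner hash: sum = 50+225+54+54+54+104+80+90 = 711 → 02 c7.
Outer hash (recomputed tag): sum = 88+139+92+92+92+2+199 = 704 → 02 c0.
Recomputed tag = 02c0; claimed = 6fc0 → mismatch.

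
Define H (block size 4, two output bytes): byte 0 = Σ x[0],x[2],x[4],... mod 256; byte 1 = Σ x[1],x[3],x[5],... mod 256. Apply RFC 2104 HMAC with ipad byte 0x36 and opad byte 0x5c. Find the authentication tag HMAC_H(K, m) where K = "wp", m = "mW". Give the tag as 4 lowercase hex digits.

Key "wp" = 77 70 is 2 bytes ≤ B = 4; zero-pad to 4 bytes: K' = 77 70 00 00.
K' ⊕ ipad = 41 46 36 36.  K' ⊕ opad = 2b 2c 5c 5c.
Inner input = (K'⊕ipad) ∥ m = 41 46 36 36 ∥ 6d 57.
Inner hash: even-index sum = 228 mod 256 = 228; odd-index sum = 211 mod 256 = 211 → e4 d3.
Outer input = (K'⊕opad) ∥ inner = 2b 2c 5c 5c ∥ e4 d3.
Outer hash (tag): even-index sum = 363 mod 256 = 107; odd-index sum = 347 mod 256 = 91 → 6b 5b.

6b5b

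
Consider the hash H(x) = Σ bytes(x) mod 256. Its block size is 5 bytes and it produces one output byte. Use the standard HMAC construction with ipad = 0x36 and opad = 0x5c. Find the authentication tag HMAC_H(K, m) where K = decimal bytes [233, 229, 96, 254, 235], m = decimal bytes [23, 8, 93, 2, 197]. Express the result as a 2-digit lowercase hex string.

f3

Key decimal bytes [233, 229, 96, 254, 235] = e9 e5 60 fe eb is exactly B = 5 bytes: K' = e9 e5 60 fe eb.
K' ⊕ ipad = df d3 56 c8 dd.  K' ⊕ opad = b5 b9 3c a2 b7.
Inner input = (K'⊕ipad) ∥ m = df d3 56 c8 dd ∥ 17 08 5d 02 c5.
Inner hash: sum = 223+211+86+200+221+23+8+93+2+197 = 1264; mod 256 = 240 → f0.
Outer input = (K'⊕opad) ∥ inner = b5 b9 3c a2 b7 ∥ f0.
Outer hash (tag): sum = 181+185+60+162+183+240 = 1011; mod 256 = 243 → f3.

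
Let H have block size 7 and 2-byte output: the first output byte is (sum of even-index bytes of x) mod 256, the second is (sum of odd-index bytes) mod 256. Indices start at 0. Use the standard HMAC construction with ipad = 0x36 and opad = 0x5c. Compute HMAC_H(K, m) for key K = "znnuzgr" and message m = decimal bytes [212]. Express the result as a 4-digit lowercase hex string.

Key "znnuzgr" = 7a 6e 6e 75 7a 67 72 is exactly B = 7 bytes: K' = 7a 6e 6e 75 7a 67 72.
K' ⊕ ipad = 4c 58 58 43 4c 51 44.  K' ⊕ opad = 26 32 32 29 26 3b 2e.
Inner input = (K'⊕ipad) ∥ m = 4c 58 58 43 4c 51 44 ∥ d4.
Inner hash: even-index sum = 308 mod 256 = 52; odd-index sum = 448 mod 256 = 192 → 34 c0.
Outer input = (K'⊕opad) ∥ inner = 26 32 32 29 26 3b 2e ∥ 34 c0.
Outer hash (tag): even-index sum = 364 mod 256 = 108; odd-index sum = 202 mod 256 = 202 → 6c ca.

6cca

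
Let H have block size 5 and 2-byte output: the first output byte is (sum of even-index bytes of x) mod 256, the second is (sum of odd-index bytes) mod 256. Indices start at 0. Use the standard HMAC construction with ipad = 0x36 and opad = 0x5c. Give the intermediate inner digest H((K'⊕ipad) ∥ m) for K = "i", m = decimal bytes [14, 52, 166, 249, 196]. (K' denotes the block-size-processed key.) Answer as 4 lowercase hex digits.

Key "i" = 69 is 1 byte ≤ B = 5; zero-pad to 5 bytes: K' = 69 00 00 00 00.
K' ⊕ ipad = 5f 36 36 36 36.
Inner input = 5f 36 36 36 36 ∥ 0e 34 a6 f9 c4.
Inner hash: even-index sum = 504 mod 256 = 248; odd-index sum = 484 mod 256 = 228 → f8 e4.

f8e4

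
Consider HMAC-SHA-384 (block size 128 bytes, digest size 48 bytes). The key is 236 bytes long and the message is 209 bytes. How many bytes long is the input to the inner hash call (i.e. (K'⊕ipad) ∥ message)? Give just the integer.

Key is 236 > 128 bytes, so it is hashed to 48 bytes then zero-padded to 128: |K'| = 128.
Inner input = (K'⊕ipad) ∥ m → 128 + 209 = 337 bytes.

337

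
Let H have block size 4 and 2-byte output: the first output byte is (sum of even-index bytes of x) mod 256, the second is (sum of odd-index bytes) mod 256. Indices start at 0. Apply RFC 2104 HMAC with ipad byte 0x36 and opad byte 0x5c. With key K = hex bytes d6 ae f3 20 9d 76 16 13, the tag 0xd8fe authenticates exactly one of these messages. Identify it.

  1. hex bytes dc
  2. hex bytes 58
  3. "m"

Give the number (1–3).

Key hex bytes d6 ae f3 20 9d 76 16 13 is 8 bytes > B = 4, so hash it first: H(key) = 7c 57, then zero-pad to 4 bytes: K' = 7c 57 00 00.
K' ⊕ ipad = 4a 61 36 36; K' ⊕ opad = 20 0b 5c 5c.
m1: inner = H(4a 61 36 36 dc) = 5c 97; tag = H(20 0b 5c 5c 5c 97) = d8fe ← matches
m2: inner = H(4a 61 36 36 58) = d8 97; tag = H(20 0b 5c 5c d8 97) = 54fe
m3: inner = H(4a 61 36 36 6d) = ed 97; tag = H(20 0b 5c 5c ed 97) = 69fe

1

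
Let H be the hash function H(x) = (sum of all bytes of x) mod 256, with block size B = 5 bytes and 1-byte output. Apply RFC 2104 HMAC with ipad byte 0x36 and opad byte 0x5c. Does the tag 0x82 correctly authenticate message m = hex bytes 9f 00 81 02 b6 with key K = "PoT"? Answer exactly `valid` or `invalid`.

Key "PoT" = 50 6f 54 is 3 bytes ≤ B = 5; zero-pad to 5 bytes: K' = 50 6f 54 00 00.
K' ⊕ ipad = 66 59 62 36 36; K' ⊕ opad = 0c 33 08 5c 5c.
Inner hash: sum = 102+89+98+54+54+159+0+129+2+182 = 869; mod 256 = 101 → 65.
Outer hash (recomputed tag): sum = 12+51+8+92+92+101 = 356; mod 256 = 100 → 64.
Recomputed tag = 64; claimed = 82 → mismatch.

invalid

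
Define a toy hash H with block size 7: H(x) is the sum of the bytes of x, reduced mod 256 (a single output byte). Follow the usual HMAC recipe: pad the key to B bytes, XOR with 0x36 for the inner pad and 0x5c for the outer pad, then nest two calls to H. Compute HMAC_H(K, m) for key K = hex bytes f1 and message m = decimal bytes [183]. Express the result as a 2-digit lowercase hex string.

Key hex bytes f1 is 1 byte ≤ B = 7; zero-pad to 7 bytes: K' = f1 00 00 00 00 00 00.
K' ⊕ ipad = c7 36 36 36 36 36 36.  K' ⊕ opad = ad 5c 5c 5c 5c 5c 5c.
Inner input = (K'⊕ipad) ∥ m = c7 36 36 36 36 36 36 ∥ b7.
Inner hash: sum = 199+54+54+54+54+54+54+183 = 706; mod 256 = 194 → c2.
Outer input = (K'⊕opad) ∥ inner = ad 5c 5c 5c 5c 5c 5c ∥ c2.
Outer hash (tag): sum = 173+92+92+92+92+92+92+194 = 919; mod 256 = 151 → 97.

97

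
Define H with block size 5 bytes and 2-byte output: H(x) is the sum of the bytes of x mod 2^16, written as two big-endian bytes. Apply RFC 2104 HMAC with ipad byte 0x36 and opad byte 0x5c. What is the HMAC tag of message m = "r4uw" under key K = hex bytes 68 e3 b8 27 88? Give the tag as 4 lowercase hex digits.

034c

Key hex bytes 68 e3 b8 27 88 is exactly B = 5 bytes: K' = 68 e3 b8 27 88.
K' ⊕ ipad = 5e d5 8e 11 be.  K' ⊕ opad = 34 bf e4 7b d4.
Inner input = (K'⊕ipad) ∥ m = 5e d5 8e 11 be ∥ 72 34 75 77.
Inner hash: sum = 94+213+142+17+190+114+52+117+119 = 1058 → 04 22.
Outer input = (K'⊕opad) ∥ inner = 34 bf e4 7b d4 ∥ 04 22.
Outer hash (tag): sum = 52+191+228+123+212+4+34 = 844 → 03 4c.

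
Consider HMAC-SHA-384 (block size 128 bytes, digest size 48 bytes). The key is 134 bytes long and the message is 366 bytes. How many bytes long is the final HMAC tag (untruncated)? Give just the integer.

48

The tag is one SHA-384 digest: 48 bytes.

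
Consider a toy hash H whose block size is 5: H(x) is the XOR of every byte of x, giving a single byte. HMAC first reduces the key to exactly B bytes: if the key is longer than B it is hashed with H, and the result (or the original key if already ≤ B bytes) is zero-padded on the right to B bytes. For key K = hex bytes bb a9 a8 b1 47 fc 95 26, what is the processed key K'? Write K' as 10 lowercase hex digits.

|K| = 8 > B = 5, so first hash the key.
H(K): XOR bb⊕a9⊕a8⊕b1⊕47⊕fc⊕95⊕26 = 03.
Zero-pad H(K) = 03 to 5 bytes: K' = 03 00 00 00 00.

0300000000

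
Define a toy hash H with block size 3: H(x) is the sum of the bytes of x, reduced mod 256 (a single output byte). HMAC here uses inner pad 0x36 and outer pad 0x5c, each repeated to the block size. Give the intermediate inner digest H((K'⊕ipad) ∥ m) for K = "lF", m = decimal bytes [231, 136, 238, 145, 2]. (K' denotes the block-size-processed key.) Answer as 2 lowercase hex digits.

Key "lF" = 6c 46 is 2 bytes ≤ B = 3; zero-pad to 3 bytes: K' = 6c 46 00.
K' ⊕ ipad = 5a 70 36.
Inner input = 5a 70 36 ∥ e7 88 ee 91 02.
Inner hash: sum = 90+112+54+231+136+238+145+2 = 1008; mod 256 = 240 → f0.

f0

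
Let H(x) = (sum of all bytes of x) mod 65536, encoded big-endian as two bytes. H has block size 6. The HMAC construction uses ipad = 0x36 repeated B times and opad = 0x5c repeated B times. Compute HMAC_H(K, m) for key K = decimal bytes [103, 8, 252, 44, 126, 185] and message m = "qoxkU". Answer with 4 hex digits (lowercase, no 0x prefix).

030c

Key decimal bytes [103, 8, 252, 44, 126, 185] = 67 08 fc 2c 7e b9 is exactly B = 6 bytes: K' = 67 08 fc 2c 7e b9.
K' ⊕ ipad = 51 3e ca 1a 48 8f.  K' ⊕ opad = 3b 54 a0 70 22 e5.
Inner input = (K'⊕ipad) ∥ m = 51 3e ca 1a 48 8f ∥ 71 6f 78 6b 55.
Inner hash: sum = 81+62+202+26+72+143+113+111+120+107+85 = 1122 → 04 62.
Outer input = (K'⊕opad) ∥ inner = 3b 54 a0 70 22 e5 ∥ 04 62.
Outer hash (tag): sum = 59+84+160+112+34+229+4+98 = 780 → 03 0c.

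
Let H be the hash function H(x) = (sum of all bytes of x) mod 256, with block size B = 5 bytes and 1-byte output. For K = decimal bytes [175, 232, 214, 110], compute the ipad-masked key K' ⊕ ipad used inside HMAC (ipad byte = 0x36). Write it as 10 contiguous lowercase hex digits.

99dee05836

Key decimal bytes [175, 232, 214, 110] = af e8 d6 6e is 4 bytes ≤ B = 5; zero-pad to 5 bytes: K' = af e8 d6 6e 00.
XOR each byte with 0x36: af⊕36=99, e8⊕36=de, d6⊕36=e0, 6e⊕36=58, 00⊕36=36.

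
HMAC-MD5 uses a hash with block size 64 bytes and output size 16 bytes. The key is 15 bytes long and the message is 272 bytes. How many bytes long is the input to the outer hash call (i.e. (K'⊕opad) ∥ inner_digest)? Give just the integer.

80

Key is 15 ≤ 64 bytes, zero-padded: |K'| = 64.
Outer input = (K'⊕opad) ∥ H(inner) → 64 + 16 = 80 bytes.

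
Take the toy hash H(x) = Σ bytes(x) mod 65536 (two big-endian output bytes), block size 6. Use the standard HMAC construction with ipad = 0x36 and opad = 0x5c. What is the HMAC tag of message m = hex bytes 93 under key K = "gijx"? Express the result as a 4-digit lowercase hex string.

Key "gijx" = 67 69 6a 78 is 4 bytes ≤ B = 6; zero-pad to 6 bytes: K' = 67 69 6a 78 00 00.
K' ⊕ ipad = 51 5f 5c 4e 36 36.  K' ⊕ opad = 3b 35 36 24 5c 5c.
Inner input = (K'⊕ipad) ∥ m = 51 5f 5c 4e 36 36 ∥ 93.
Inner hash: sum = 81+95+92+78+54+54+147 = 601 → 02 59.
Outer input = (K'⊕opad) ∥ inner = 3b 35 36 24 5c 5c ∥ 02 59.
Outer hash (tag): sum = 59+53+54+36+92+92+2+89 = 477 → 01 dd.

01dd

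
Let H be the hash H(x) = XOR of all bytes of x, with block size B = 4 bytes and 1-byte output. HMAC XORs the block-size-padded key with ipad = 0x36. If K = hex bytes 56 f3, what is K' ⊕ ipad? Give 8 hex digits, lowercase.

60c53636

Key hex bytes 56 f3 is 2 bytes ≤ B = 4; zero-pad to 4 bytes: K' = 56 f3 00 00.
XOR each byte with 0x36: 56⊕36=60, f3⊕36=c5, 00⊕36=36, 00⊕36=36.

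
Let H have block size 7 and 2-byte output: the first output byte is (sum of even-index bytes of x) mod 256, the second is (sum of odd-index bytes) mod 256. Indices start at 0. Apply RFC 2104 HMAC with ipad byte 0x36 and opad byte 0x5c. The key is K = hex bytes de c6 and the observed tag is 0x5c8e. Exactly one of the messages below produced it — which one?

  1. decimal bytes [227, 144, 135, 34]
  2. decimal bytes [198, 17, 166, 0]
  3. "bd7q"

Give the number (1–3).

Key hex bytes de c6 is 2 bytes ≤ B = 7; zero-pad to 7 bytes: K' = de c6 00 00 00 00 00.
K' ⊕ ipad = e8 f0 36 36 36 36 36; K' ⊕ opad = 82 9a 5c 5c 5c 5c 5c.
m1: inner = H(e8 f0 36 36 36 36 36 e3 90 87 22) = 3c c6; tag = H(82 9a 5c 5c 5c 5c 5c 3c c6) = 5c8e ← matches
m2: inner = H(e8 f0 36 36 36 36 36 c6 11 a6 00) = 9b c8; tag = H(82 9a 5c 5c 5c 5c 5c 9b c8) = 5eed
m3: inner = H(e8 f0 36 36 36 36 36 62 64 37 71) = 5f f5; tag = H(82 9a 5c 5c 5c 5c 5c 5f f5) = 8bb1

1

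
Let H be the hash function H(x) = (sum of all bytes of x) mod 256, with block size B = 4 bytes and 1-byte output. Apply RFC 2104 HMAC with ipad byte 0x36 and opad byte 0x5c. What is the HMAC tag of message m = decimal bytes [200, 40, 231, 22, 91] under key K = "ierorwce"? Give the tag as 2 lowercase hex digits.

90

Key "ierorwce" = 69 65 72 6f 72 77 63 65 is 8 bytes > B = 4, so hash it first: H(key) = 60, then zero-pad to 4 bytes: K' = 60 00 00 00.
K' ⊕ ipad = 56 36 36 36.  K' ⊕ opad = 3c 5c 5c 5c.
Inner input = (K'⊕ipad) ∥ m = 56 36 36 36 ∥ c8 28 e7 16 5b.
Inner hash: sum = 86+54+54+54+200+40+231+22+91 = 832; mod 256 = 64 → 40.
Outer input = (K'⊕opad) ∥ inner = 3c 5c 5c 5c ∥ 40.
Outer hash (tag): sum = 60+92+92+92+64 = 400; mod 256 = 144 → 90.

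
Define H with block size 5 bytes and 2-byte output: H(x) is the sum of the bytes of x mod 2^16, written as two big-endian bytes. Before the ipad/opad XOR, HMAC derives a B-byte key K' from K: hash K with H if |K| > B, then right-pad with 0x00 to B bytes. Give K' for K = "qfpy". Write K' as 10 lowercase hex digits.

7166707900

Key "qfpy" = 71 66 70 79 is 4 bytes ≤ B = 5; zero-pad to 5 bytes: K' = 71 66 70 79 00.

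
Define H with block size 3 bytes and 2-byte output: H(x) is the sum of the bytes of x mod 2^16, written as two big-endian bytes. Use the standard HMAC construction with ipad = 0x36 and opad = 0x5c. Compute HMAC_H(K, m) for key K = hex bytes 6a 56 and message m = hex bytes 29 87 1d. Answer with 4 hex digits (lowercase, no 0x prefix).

015c

Key hex bytes 6a 56 is 2 bytes ≤ B = 3; zero-pad to 3 bytes: K' = 6a 56 00.
K' ⊕ ipad = 5c 60 36.  K' ⊕ opad = 36 0a 5c.
Inner input = (K'⊕ipad) ∥ m = 5c 60 36 ∥ 29 87 1d.
Inner hash: sum = 92+96+54+41+135+29 = 447 → 01 bf.
Outer input = (K'⊕opad) ∥ inner = 36 0a 5c ∥ 01 bf.
Outer hash (tag): sum = 54+10+92+1+191 = 348 → 01 5c.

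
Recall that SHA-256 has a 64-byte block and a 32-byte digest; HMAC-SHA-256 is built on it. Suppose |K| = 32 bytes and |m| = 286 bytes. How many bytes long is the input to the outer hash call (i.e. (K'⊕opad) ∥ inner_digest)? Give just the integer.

96

Key is 32 ≤ 64 bytes, zero-padded: |K'| = 64.
Outer input = (K'⊕opad) ∥ H(inner) → 64 + 32 = 96 bytes.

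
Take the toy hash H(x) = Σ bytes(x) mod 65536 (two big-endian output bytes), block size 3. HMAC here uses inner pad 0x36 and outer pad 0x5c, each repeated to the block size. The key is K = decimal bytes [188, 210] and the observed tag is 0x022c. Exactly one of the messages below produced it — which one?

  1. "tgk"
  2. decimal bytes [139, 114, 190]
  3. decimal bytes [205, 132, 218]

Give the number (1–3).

2

Key decimal bytes [188, 210] = bc d2 is 2 bytes ≤ B = 3; zero-pad to 3 bytes: K' = bc d2 00.
K' ⊕ ipad = 8a e4 36; K' ⊕ opad = e0 8e 5c.
m1: inner = H(8a e4 36 74 67 6b) = 02 ea; tag = H(e0 8e 5c 02 ea) = 02b6
m2: inner = H(8a e4 36 8b 72 be) = 03 5f; tag = H(e0 8e 5c 03 5f) = 022c ← matches
m3: inner = H(8a e4 36 cd 84 da) = 03 cf; tag = H(e0 8e 5c 03 cf) = 029c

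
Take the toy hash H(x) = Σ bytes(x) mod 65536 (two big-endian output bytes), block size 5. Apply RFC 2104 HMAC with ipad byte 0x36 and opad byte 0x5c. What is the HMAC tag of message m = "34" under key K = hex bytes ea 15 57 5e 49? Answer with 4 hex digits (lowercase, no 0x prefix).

Key hex bytes ea 15 57 5e 49 is exactly B = 5 bytes: K' = ea 15 57 5e 49.
K' ⊕ ipad = dc 23 61 68 7f.  K' ⊕ opad = b6 49 0b 02 15.
Inner input = (K'⊕ipad) ∥ m = dc 23 61 68 7f ∥ 33 34.
Inner hash: sum = 220+35+97+104+127+51+52 = 686 → 02 ae.
Outer input = (K'⊕opad) ∥ inner = b6 49 0b 02 15 ∥ 02 ae.
Outer hash (tag): sum = 182+73+11+2+21+2+174 = 465 → 01 d1.

01d1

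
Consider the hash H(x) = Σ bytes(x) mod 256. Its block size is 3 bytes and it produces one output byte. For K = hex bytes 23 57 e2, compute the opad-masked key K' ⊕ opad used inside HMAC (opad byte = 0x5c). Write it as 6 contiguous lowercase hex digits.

7f0bbe

Key hex bytes 23 57 e2 is exactly B = 3 bytes: K' = 23 57 e2.
XOR each byte with 0x5c: 23⊕5c=7f, 57⊕5c=0b, e2⊕5c=be.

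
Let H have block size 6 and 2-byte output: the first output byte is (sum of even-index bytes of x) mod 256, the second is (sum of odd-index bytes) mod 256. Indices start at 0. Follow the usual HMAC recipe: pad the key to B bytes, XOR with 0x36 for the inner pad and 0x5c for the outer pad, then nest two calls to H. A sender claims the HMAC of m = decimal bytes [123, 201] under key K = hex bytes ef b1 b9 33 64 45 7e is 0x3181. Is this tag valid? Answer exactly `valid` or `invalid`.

valid

Key hex bytes ef b1 b9 33 64 45 7e is 7 bytes > B = 6, so hash it first: H(key) = 8a 29, then zero-pad to 6 bytes: K' = 8a 29 00 00 00 00.
K' ⊕ ipad = bc 1f 36 36 36 36; K' ⊕ opad = d6 75 5c 5c 5c 5c.
Inner hash: even-index sum = 419 mod 256 = 163; odd-index sum = 340 mod 256 = 84 → a3 54.
Outer hash (recomputed tag): even-index sum = 561 mod 256 = 49; odd-index sum = 385 mod 256 = 129 → 31 81.
Recomputed tag = 3181; claimed = 3181 → match.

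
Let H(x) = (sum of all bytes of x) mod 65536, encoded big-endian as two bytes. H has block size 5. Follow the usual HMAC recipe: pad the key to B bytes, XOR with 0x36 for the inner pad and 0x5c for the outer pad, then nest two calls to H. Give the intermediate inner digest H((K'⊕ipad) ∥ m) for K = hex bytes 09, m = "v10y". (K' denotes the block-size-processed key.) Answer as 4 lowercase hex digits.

0267

Key hex bytes 09 is 1 byte ≤ B = 5; zero-pad to 5 bytes: K' = 09 00 00 00 00.
K' ⊕ ipad = 3f 36 36 36 36.
Inner input = 3f 36 36 36 36 ∥ 76 31 30 79.
Inner hash: sum = 63+54+54+54+54+118+49+48+121 = 615 → 02 67.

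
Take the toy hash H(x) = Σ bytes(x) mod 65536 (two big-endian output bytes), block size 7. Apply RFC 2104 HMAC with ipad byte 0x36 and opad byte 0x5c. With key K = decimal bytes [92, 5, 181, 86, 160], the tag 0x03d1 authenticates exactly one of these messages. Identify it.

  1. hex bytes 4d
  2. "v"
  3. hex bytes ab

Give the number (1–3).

Key decimal bytes [92, 5, 181, 86, 160] = 5c 05 b5 56 a0 is 5 bytes ≤ B = 7; zero-pad to 7 bytes: K' = 5c 05 b5 56 a0 00 00.
K' ⊕ ipad = 6a 33 83 60 96 36 36; K' ⊕ opad = 00 59 e9 0a fc 5c 5c.
m1: inner = H(6a 33 83 60 96 36 36 4d) = 02 cf; tag = H(00 59 e9 0a fc 5c 5c 02 cf) = 03d1 ← matches
m2: inner = H(6a 33 83 60 96 36 36 76) = 02 f8; tag = H(00 59 e9 0a fc 5c 5c 02 f8) = 03fa
m3: inner = H(6a 33 83 60 96 36 36 ab) = 03 2d; tag = H(00 59 e9 0a fc 5c 5c 03 2d) = 0330

1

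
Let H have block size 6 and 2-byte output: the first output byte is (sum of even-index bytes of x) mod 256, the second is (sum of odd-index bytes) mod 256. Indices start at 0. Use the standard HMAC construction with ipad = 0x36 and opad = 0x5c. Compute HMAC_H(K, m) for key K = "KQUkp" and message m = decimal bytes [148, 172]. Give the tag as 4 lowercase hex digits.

Key "KQUkp" = 4b 51 55 6b 70 is 5 bytes ≤ B = 6; zero-pad to 6 bytes: K' = 4b 51 55 6b 70 00.
K' ⊕ ipad = 7d 67 63 5d 46 36.  K' ⊕ opad = 17 0d 09 37 2c 5c.
Inner input = (K'⊕ipad) ∥ m = 7d 67 63 5d 46 36 ∥ 94 ac.
Inner hash: even-index sum = 442 mod 256 = 186; odd-index sum = 422 mod 256 = 166 → ba a6.
Outer input = (K'⊕opad) ∥ inner = 17 0d 09 37 2c 5c ∥ ba a6.
Outer hash (tag): even-index sum = 262 mod 256 = 6; odd-index sum = 326 mod 256 = 70 → 06 46.

0646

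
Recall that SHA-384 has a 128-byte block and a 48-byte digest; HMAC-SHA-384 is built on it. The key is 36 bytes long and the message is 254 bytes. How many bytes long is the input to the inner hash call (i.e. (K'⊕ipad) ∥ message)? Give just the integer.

382

Key is 36 ≤ 128 bytes, zero-padded: |K'| = 128.
Inner input = (K'⊕ipad) ∥ m → 128 + 254 = 382 bytes.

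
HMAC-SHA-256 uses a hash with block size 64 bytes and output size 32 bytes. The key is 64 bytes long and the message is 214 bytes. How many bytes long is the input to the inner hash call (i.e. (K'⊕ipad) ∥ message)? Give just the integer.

278

Key is 64 ≤ 64 bytes, zero-padded: |K'| = 64.
Inner input = (K'⊕ipad) ∥ m → 64 + 214 = 278 bytes.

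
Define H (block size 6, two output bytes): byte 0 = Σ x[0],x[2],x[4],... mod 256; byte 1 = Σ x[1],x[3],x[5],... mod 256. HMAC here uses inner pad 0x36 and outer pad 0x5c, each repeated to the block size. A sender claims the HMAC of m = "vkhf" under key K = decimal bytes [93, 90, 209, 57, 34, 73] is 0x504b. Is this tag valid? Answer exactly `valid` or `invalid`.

valid

Key decimal bytes [93, 90, 209, 57, 34, 73] = 5d 5a d1 39 22 49 is exactly B = 6 bytes: K' = 5d 5a d1 39 22 49.
K' ⊕ ipad = 6b 6c e7 0f 14 7f; K' ⊕ opad = 01 06 8d 65 7e 15.
Inner hash: even-index sum = 580 mod 256 = 68; odd-index sum = 459 mod 256 = 203 → 44 cb.
Outer hash (recomputed tag): even-index sum = 336 mod 256 = 80; odd-index sum = 331 mod 256 = 75 → 50 4b.
Recomputed tag = 504b; claimed = 504b → match.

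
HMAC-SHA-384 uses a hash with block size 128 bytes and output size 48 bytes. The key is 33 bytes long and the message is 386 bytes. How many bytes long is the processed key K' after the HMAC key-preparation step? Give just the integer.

Key is 33 ≤ 128 bytes, zero-padded: |K'| = 128.

128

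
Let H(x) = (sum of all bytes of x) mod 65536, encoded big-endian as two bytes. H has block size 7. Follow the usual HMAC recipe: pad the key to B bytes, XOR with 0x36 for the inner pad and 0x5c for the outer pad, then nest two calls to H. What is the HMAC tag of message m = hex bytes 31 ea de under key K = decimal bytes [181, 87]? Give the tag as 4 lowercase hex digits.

Key decimal bytes [181, 87] = b5 57 is 2 bytes ≤ B = 7; zero-pad to 7 bytes: K' = b5 57 00 00 00 00 00.
K' ⊕ ipad = 83 61 36 36 36 36 36.  K' ⊕ opad = e9 0b 5c 5c 5c 5c 5c.
Inner input = (K'⊕ipad) ∥ m = 83 61 36 36 36 36 36 ∥ 31 ea de.
Inner hash: sum = 131+97+54+54+54+54+54+49+234+222 = 1003 → 03 eb.
Outer input = (K'⊕opad) ∥ inner = e9 0b 5c 5c 5c 5c 5c ∥ 03 eb.
Outer hash (tag): sum = 233+11+92+92+92+92+92+3+235 = 942 → 03 ae.

03ae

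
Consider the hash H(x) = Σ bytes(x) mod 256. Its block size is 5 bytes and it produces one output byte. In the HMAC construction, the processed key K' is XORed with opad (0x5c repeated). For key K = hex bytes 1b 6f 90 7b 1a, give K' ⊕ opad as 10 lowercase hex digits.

Key hex bytes 1b 6f 90 7b 1a is exactly B = 5 bytes: K' = 1b 6f 90 7b 1a.
XOR each byte with 0x5c: 1b⊕5c=47, 6f⊕5c=33, 90⊕5c=cc, 7b⊕5c=27, 1a⊕5c=46.

4733cc2746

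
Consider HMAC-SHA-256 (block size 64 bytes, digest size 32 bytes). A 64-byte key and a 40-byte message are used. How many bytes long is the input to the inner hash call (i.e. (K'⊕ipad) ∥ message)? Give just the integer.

Key is 64 ≤ 64 bytes, zero-padded: |K'| = 64.
Inner input = (K'⊕ipad) ∥ m → 64 + 40 = 104 bytes.

104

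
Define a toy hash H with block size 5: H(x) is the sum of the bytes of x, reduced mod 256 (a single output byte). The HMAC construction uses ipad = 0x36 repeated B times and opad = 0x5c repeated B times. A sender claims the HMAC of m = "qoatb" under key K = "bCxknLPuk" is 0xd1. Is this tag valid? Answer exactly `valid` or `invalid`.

valid

Key "bCxknLPuk" = 62 43 78 6b 6e 4c 50 75 6b is 9 bytes > B = 5, so hash it first: H(key) = 72, then zero-pad to 5 bytes: K' = 72 00 00 00 00.
K' ⊕ ipad = 44 36 36 36 36; K' ⊕ opad = 2e 5c 5c 5c 5c.
Inner hash: sum = 68+54+54+54+54+113+111+97+116+98 = 819; mod 256 = 51 → 33.
Outer hash (recomputed tag): sum = 46+92+92+92+92+51 = 465; mod 256 = 209 → d1.
Recomputed tag = d1; claimed = d1 → match.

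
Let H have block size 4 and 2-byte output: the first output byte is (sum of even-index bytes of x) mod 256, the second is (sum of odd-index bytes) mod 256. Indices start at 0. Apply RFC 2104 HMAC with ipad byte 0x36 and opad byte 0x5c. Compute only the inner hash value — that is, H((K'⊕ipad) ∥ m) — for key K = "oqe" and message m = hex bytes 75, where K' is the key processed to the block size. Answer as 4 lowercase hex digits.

217d

Key "oqe" = 6f 71 65 is 3 bytes ≤ B = 4; zero-pad to 4 bytes: K' = 6f 71 65 00.
K' ⊕ ipad = 59 47 53 36.
Inner input = 59 47 53 36 ∥ 75.
Inner hash: even-index sum = 289 mod 256 = 33; odd-index sum = 125 mod 256 = 125 → 21 7d.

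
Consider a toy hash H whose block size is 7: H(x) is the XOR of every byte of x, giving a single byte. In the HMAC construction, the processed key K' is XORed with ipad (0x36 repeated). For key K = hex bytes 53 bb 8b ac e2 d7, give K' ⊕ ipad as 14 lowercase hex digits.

Key hex bytes 53 bb 8b ac e2 d7 is 6 bytes ≤ B = 7; zero-pad to 7 bytes: K' = 53 bb 8b ac e2 d7 00.
XOR each byte with 0x36: 53⊕36=65, bb⊕36=8d, 8b⊕36=bd, ac⊕36=9a, e2⊕36=d4, d7⊕36=e1, 00⊕36=36.

658dbd9ad4e136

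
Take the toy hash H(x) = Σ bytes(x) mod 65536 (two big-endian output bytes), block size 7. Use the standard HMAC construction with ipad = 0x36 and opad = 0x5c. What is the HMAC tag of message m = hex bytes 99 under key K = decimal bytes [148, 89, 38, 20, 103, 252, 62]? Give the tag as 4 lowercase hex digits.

Key decimal bytes [148, 89, 38, 20, 103, 252, 62] = 94 59 26 14 67 fc 3e is exactly B = 7 bytes: K' = 94 59 26 14 67 fc 3e.
K' ⊕ ipad = a2 6f 10 22 51 ca 08.  K' ⊕ opad = c8 05 7a 48 3b a0 62.
Inner input = (K'⊕ipad) ∥ m = a2 6f 10 22 51 ca 08 ∥ 99.
Inner hash: sum = 162+111+16+34+81+202+8+153 = 767 → 02 ff.
Outer input = (K'⊕opad) ∥ inner = c8 05 7a 48 3b a0 62 ∥ 02 ff.
Outer hash (tag): sum = 200+5+122+72+59+160+98+2+255 = 973 → 03 cd.

03cd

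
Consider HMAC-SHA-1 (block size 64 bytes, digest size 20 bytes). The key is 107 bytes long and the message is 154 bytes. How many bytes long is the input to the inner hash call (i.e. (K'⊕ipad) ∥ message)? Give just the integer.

Key is 107 > 64 bytes, so it is hashed to 20 bytes then zero-padded to 64: |K'| = 64.
Inner input = (K'⊕ipad) ∥ m → 64 + 154 = 218 bytes.

218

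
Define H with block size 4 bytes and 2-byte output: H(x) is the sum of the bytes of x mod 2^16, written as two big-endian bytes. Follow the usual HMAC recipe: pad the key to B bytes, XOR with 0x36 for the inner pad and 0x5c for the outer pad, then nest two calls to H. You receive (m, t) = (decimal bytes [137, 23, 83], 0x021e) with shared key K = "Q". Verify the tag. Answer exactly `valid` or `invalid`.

Key "Q" = 51 is 1 byte ≤ B = 4; zero-pad to 4 bytes: K' = 51 00 00 00.
K' ⊕ ipad = 67 36 36 36; K' ⊕ opad = 0d 5c 5c 5c.
Inner hash: sum = 103+54+54+54+137+23+83 = 508 → 01 fc.
Outer hash (recomputed tag): sum = 13+92+92+92+1+252 = 542 → 02 1e.
Recomputed tag = 021e; claimed = 021e → match.

valid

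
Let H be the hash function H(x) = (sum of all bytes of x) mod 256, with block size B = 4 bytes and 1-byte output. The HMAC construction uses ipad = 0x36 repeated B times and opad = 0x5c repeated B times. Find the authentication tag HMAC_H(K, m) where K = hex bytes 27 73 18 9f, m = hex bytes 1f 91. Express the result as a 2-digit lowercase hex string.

8e

Key hex bytes 27 73 18 9f is exactly B = 4 bytes: K' = 27 73 18 9f.
K' ⊕ ipad = 11 45 2e a9.  K' ⊕ opad = 7b 2f 44 c3.
Inner input = (K'⊕ipad) ∥ m = 11 45 2e a9 ∥ 1f 91.
Inner hash: sum = 17+69+46+169+31+145 = 477; mod 256 = 221 → dd.
Outer input = (K'⊕opad) ∥ inner = 7b 2f 44 c3 ∥ dd.
Outer hash (tag): sum = 123+47+68+195+221 = 654; mod 256 = 142 → 8e.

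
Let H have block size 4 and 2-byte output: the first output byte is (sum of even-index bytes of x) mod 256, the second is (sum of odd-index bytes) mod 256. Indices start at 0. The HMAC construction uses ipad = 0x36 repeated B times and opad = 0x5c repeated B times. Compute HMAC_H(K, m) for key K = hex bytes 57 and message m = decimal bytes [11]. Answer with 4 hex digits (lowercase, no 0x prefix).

0924

Key hex bytes 57 is 1 byte ≤ B = 4; zero-pad to 4 bytes: K' = 57 00 00 00.
K' ⊕ ipad = 61 36 36 36.  K' ⊕ opad = 0b 5c 5c 5c.
Inner input = (K'⊕ipad) ∥ m = 61 36 36 36 ∥ 0b.
Inner hash: even-index sum = 162 mod 256 = 162; odd-index sum = 108 mod 256 = 108 → a2 6c.
Outer input = (K'⊕opad) ∥ inner = 0b 5c 5c 5c ∥ a2 6c.
Outer hash (tag): even-index sum = 265 mod 256 = 9; odd-index sum = 292 mod 256 = 36 → 09 24.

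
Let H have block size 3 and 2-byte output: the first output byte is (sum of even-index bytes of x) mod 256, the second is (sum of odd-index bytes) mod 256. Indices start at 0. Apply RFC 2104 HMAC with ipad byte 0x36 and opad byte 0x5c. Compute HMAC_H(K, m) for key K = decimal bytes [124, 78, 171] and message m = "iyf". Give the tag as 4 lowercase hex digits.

5e72

Key decimal bytes [124, 78, 171] = 7c 4e ab is exactly B = 3 bytes: K' = 7c 4e ab.
K' ⊕ ipad = 4a 78 9d.  K' ⊕ opad = 20 12 f7.
Inner input = (K'⊕ipad) ∥ m = 4a 78 9d ∥ 69 79 66.
Inner hash: even-index sum = 352 mod 256 = 96; odd-index sum = 327 mod 256 = 71 → 60 47.
Outer input = (K'⊕opad) ∥ inner = 20 12 f7 ∥ 60 47.
Outer hash (tag): even-index sum = 350 mod 256 = 94; odd-index sum = 114 mod 256 = 114 → 5e 72.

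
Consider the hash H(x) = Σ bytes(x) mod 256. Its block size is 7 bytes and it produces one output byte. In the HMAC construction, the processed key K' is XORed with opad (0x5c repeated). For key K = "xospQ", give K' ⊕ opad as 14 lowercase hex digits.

Key "xospQ" = 78 6f 73 70 51 is 5 bytes ≤ B = 7; zero-pad to 7 bytes: K' = 78 6f 73 70 51 00 00.
XOR each byte with 0x5c: 78⊕5c=24, 6f⊕5c=33, 73⊕5c=2f, 70⊕5c=2c, 51⊕5c=0d, 00⊕5c=5c, 00⊕5c=5c.

24332f2c0d5c5c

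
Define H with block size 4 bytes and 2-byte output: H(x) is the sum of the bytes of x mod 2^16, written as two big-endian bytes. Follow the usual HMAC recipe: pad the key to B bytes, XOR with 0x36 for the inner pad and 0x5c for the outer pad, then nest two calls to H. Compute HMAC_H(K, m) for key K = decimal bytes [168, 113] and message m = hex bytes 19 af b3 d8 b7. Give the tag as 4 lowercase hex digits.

0238

Key decimal bytes [168, 113] = a8 71 is 2 bytes ≤ B = 4; zero-pad to 4 bytes: K' = a8 71 00 00.
K' ⊕ ipad = 9e 47 36 36.  K' ⊕ opad = f4 2d 5c 5c.
Inner input = (K'⊕ipad) ∥ m = 9e 47 36 36 ∥ 19 af b3 d8 b7.
Inner hash: sum = 158+71+54+54+25+175+179+216+183 = 1115 → 04 5b.
Outer input = (K'⊕opad) ∥ inner = f4 2d 5c 5c ∥ 04 5b.
Outer hash (tag): sum = 244+45+92+92+4+91 = 568 → 02 38.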